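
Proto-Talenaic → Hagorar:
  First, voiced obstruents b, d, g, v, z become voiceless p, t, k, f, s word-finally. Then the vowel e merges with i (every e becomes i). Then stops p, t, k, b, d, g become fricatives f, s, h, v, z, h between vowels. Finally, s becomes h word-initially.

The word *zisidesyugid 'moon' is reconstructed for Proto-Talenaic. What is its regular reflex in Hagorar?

Hagorar: start from *zisidesyugid.
  rule 1 (final devoicing): zisidesyugid → zisidesyugit
  rule 2 (vowel merger): zisidesyugit → zisidisyugit
  rule 3 (intervocalic lenition): zisidisyugit → zisizisyuhit
  rule 4: no change — zisizisyuhit
  ⇒ Hagorar zisizisyuhit

zisizisyuhit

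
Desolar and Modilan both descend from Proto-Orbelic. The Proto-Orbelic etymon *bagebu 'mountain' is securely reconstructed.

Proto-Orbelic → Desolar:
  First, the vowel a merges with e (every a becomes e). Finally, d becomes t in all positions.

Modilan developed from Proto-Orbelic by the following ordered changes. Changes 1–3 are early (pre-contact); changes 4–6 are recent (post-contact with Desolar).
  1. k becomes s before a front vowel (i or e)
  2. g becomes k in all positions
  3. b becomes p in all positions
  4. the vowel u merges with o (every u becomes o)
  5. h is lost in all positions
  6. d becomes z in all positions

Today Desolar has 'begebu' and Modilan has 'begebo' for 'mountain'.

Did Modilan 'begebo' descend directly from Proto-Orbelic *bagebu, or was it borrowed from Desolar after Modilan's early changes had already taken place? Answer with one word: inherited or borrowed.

borrowed

If inherited, *bagebu would pass through all of Modilan's changes:
Modilan: *bagebu > bakebu > pakepu > pakepo  (by unconditioned shift, unconditioned shift, vowel merger)
If borrowed from Desolar 'begebu' after the early changes, it would undergo only the recent ones:
  rule 4 (vowel merger): begebu → begebo
  rule 5 (h-loss): no change (begebo)
  rule 6 (unconditioned shift): no change (begebo)
  ⇒ as a loan: begebo
Modilan 'begebo' matches the loan outcome 'begebo', not the inherited 'pakepo' — it skipped the early Modilan changes, so it was borrowed from Desolar.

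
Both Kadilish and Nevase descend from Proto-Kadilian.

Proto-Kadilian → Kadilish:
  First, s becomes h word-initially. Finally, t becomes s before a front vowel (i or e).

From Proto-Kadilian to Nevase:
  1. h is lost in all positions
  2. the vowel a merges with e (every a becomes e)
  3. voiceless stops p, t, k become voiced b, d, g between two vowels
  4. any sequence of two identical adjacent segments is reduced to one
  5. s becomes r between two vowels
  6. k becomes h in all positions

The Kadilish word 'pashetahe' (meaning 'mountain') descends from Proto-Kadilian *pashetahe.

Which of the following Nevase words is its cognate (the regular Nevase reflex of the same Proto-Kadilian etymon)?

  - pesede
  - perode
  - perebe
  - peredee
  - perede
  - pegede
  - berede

Nevase: start from *pashetahe.
  rule 1 (h-loss): pashetahe → pasetae
  rule 2 (vowel merger): pasetae → pesetee
  rule 3 (intervocalic voicing): pesetee → pesedee
  rule 4 (degemination): pesedee → pesede
  rule 5 (rhotacism): pesede → perede
  rule 6: no change — perede
  ⇒ Nevase perede

perede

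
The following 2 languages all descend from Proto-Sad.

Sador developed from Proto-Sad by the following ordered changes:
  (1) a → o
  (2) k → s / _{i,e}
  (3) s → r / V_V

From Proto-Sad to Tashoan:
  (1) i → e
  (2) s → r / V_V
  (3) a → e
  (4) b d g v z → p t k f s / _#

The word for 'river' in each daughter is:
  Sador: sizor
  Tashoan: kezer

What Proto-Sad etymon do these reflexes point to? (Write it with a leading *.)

*kizar

Position 4: Sador has o, Tashoan has e. Taking the neighbouring segments as reconstructed: Sador o could go back to *a or *o; Tashoan e could go back to *a or *e or *i — the one source consistent with every daughter is *a.
Position 1: Sador has s, Tashoan has k. Taking the neighbouring segments as reconstructed: Sador s could go back to *k or *s; Tashoan k can only go back to *k — the one source consistent with every daughter is *k.
Verify the candidate proto-form against each daughter:
Sador: *kizar
  kizar → kizor   [vowel merger]
  kizor → sizor   [palatalisation]
  sizor (rule 3 does not apply)
  giving Sador sizor.
Tashoan: *kizar > kezar > kezer  (by vowel merger, vowel merger)
*kizar is the unique common source.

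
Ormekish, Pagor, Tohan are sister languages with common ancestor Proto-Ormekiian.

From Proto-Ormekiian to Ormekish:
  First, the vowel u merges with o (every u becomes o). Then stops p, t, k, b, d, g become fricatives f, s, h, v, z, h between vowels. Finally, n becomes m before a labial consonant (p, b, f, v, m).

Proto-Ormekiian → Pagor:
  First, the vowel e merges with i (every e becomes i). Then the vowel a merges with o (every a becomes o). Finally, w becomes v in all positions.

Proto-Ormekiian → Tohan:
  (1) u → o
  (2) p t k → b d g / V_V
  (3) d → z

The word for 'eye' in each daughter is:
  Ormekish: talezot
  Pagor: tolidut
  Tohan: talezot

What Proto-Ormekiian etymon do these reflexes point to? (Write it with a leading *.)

*taledut

Position 5: Ormekish has z, Pagor has d, Tohan has z. Pagor preserves d here (none of its changes turn any other segment into d), so the proto-segment is *d.
Position 4: Ormekish has e, Pagor has i, Tohan has e. Ormekish preserves e here (none of its changes turn any other segment into e), so the proto-segment is *e.
This points to *taledut. Verify forward in each daughter:
Ormekish: *taledut
  taledut → taledot   [vowel merger]
  taledot → talezot   [intervocalic lenition]
  talezot (rule 3 does not apply)
  giving Ormekish talezot.
Pagor: *taledut
  taledut → talidut   [vowel merger]
  talidut → tolidut   [vowel merger]
  tolidut (rule 3 does not apply)
  giving Pagor tolidut.
Tohan: start from *taledut.
  rule 1 (vowel merger): taledut → taledot
  rule 2: no change — taledot
  rule 3 (unconditioned shift): taledot → talezot
  ⇒ Tohan talezot
Only *taledut yields all of Ormekish talezot, Pagor tolidut, Tohan talezot.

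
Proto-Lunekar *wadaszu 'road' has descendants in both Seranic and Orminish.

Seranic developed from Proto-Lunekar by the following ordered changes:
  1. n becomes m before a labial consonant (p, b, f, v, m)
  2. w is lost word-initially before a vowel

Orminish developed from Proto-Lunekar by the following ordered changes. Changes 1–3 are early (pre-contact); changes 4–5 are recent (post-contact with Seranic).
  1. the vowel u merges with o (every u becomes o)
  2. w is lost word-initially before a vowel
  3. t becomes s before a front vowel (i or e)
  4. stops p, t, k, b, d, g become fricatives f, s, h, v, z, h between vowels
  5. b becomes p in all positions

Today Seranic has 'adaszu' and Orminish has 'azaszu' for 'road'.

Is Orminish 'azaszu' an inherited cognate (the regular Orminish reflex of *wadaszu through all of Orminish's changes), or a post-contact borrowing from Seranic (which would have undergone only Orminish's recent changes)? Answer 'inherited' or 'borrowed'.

If inherited, *wadaszu would pass through all of Orminish's changes:
Orminish: start from *wadaszu.
  rule 1 (vowel merger): wadaszu → wadaszo
  rule 2 (glide loss): wadaszo → adaszo
  rule 3: no change — adaszo
  rule 4 (intervocalic lenition): adaszo → azaszo
  rule 5: no change — azaszo
  ⇒ Orminish azaszo
If borrowed from Seranic 'adaszu' after the early changes, it would undergo only the recent ones:
  rule 4 (intervocalic lenition): adaszu → azaszu
  rule 5 (unconditioned shift): no change (azaszu)
  ⇒ as a loan: azaszu
Orminish 'azaszu' matches the loan outcome 'azaszu', not the inherited 'azaszo' — it skipped the early Orminish changes, so it was borrowed from Seranic.

borrowed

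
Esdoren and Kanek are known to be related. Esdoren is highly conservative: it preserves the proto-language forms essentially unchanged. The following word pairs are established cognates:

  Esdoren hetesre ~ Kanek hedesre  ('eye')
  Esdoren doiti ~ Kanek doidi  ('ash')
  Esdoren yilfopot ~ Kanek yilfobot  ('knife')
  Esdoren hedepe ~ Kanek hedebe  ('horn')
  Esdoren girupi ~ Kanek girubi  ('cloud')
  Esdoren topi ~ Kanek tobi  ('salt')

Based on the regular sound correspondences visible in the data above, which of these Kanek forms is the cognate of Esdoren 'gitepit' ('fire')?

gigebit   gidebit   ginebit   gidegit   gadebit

hetesre ~ hedesre — Esdoren t corresponds to Kanek d between vowels (before a front vowel).
girupi ~ girubi, topi ~ tobi — Esdoren p corresponds to Kanek b between vowels (before a front vowel).
Applying these to Esdoren 'gitepit':
  gitepit → gidepit   (t→d between vowels (before a front vowel))
  gidepit → gidebit   (p→b between vowels (before a front vowel))
So the Kanek cognate is 'gidebit'.

gidebit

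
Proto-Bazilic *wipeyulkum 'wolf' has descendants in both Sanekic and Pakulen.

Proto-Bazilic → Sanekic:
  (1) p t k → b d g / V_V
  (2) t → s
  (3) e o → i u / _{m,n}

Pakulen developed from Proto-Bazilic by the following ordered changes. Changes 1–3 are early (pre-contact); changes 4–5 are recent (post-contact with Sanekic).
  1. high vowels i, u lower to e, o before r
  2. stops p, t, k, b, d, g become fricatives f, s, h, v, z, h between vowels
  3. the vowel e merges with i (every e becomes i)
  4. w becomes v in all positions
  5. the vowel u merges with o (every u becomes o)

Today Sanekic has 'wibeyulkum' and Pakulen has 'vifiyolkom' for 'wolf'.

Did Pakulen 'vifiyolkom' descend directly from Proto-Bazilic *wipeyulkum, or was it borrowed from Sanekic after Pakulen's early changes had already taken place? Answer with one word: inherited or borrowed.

inherited

If inherited, *wipeyulkum would pass through all of Pakulen's changes:
Pakulen: *wipeyulkum > wifeyulkum > wifiyulkum > vifiyulkum > vifiyolkom  (by intervocalic lenition, vowel merger, unconditioned shift, vowel merger)
If borrowed from Sanekic 'wibeyulkum' after the early changes, it would undergo only the recent ones:
  rule 4 (unconditioned shift): wibeyulkum → vibeyulkum
  rule 5 (vowel merger): vibeyulkum → vibeyolkom
  ⇒ as a loan: vibeyolkom
Pakulen 'vifiyolkom' matches the inherited outcome exactly, so it is an inherited cognate, not a loan.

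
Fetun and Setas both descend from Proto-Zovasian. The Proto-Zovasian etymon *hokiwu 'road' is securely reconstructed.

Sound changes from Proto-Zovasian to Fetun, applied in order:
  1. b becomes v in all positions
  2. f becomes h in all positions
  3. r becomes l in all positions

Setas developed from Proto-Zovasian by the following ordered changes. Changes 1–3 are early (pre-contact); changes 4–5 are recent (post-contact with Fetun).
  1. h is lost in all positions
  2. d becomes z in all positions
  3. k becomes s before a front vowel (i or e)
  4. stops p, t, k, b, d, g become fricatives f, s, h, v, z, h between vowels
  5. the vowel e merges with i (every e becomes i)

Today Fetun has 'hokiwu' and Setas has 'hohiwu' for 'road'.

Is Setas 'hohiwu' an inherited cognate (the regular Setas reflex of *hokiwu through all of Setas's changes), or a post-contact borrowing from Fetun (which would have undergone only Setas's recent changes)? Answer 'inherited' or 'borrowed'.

If inherited, *hokiwu would pass through all of Setas's changes:
Setas: start from *hokiwu.
  rule 1 (h-loss): hokiwu → okiwu
  rule 2: no change — okiwu
  rule 3 (palatalisation): okiwu → osiwu
  rule 4: no change — osiwu
  rule 5: no change — osiwu
  ⇒ Setas osiwu
If borrowed from Fetun 'hokiwu' after the early changes, it would undergo only the recent ones:
  rule 4 (intervocalic lenition): hokiwu → hohiwu
  rule 5 (vowel merger): no change (hohiwu)
  ⇒ as a loan: hohiwu
Setas 'hohiwu' matches the loan outcome 'hohiwu', not the inherited 'osiwu' — it skipped the early Setas changes, so it was borrowed from Fetun.

borrowed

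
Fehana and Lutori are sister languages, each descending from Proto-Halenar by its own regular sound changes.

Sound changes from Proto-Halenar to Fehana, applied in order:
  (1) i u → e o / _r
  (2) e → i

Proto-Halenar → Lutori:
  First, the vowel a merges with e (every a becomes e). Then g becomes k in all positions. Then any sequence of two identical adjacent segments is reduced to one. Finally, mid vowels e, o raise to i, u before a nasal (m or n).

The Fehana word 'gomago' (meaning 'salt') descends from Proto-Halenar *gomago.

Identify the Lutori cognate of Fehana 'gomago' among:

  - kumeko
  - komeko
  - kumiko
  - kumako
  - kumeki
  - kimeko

kumeko

Lutori: start from *gomago.
  rule 1 (vowel merger): gomago → gomego
  rule 2 (unconditioned shift): gomego → komeko
  rule 3: no change — komeko
  rule 4 (pre-nasal raising): komeko → kumeko
  ⇒ Lutori kumeko
The other candidates each miss or misapply at least one Lutori change.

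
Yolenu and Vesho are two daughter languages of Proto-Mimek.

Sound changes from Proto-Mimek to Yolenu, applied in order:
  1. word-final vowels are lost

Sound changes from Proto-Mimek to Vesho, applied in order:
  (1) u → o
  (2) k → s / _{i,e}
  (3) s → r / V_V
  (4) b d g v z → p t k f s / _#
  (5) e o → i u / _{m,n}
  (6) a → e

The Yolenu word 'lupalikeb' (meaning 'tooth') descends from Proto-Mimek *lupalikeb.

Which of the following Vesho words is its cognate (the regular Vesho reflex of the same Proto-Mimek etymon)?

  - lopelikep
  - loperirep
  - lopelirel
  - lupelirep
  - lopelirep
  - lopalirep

lopelirep

Vesho: *lupalikeb
  lupalikeb → lopalikeb   [vowel merger]
  lopalikeb → lopaliseb   [palatalisation]
  lopaliseb → lopalireb   [rhotacism]
  lopalireb → lopalirep   [final devoicing]
  lopalirep (rule 5 does not apply)
  lopalirep → lopelirep   [vowel merger]
  giving Vesho lopelirep.
The other candidates each miss or misapply at least one Vesho change.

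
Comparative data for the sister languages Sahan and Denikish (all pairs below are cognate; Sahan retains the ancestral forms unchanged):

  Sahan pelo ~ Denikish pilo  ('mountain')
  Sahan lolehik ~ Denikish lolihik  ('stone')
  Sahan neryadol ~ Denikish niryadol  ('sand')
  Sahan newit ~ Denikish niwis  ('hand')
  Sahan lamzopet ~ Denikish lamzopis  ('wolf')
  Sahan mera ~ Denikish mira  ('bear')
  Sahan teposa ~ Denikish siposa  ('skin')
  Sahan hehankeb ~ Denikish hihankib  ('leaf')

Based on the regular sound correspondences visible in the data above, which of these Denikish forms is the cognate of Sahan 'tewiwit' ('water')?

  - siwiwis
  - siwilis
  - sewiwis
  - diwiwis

siwiwis

teposa ~ siposa — Sahan t corresponds to Denikish s word-initially before a front vowel.
pelo ~ pilo, lolehik ~ lolihik — Sahan e corresponds to Denikish i after a consonant, before a consonant other than r, m, n, p, b, f, v.
newit ~ niwis, lamzopet ~ lamzopis — Sahan t corresponds to Denikish s word-finally.
Applying these to Sahan 'tewiwit':
  tewiwit → sewiwit   (t→s word-initially before a front vowel)
  sewiwit → siwiwit   (e→i after a consonant, before a consonant other than r, m, n, p, b, f, v)
  siwiwit → siwiwis   (t→s word-finally)
So the Denikish cognate is 'siwiwis'.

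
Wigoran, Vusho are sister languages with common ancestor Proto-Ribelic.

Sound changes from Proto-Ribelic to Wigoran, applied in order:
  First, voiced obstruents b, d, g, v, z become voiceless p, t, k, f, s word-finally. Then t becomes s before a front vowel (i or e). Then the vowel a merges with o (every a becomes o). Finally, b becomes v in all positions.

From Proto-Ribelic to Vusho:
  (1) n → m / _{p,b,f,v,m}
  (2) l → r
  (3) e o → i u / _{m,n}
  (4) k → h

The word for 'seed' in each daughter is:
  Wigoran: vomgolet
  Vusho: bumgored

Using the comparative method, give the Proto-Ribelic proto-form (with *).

Position 8: Wigoran has t, Vusho has d. Vusho preserves d here (none of its changes turn any other segment into d), so the proto-segment is *d.
Position 2: Wigoran has o, Vusho has u. Taking the neighbouring segments as reconstructed: Wigoran o could go back to *a or *o; Vusho u could go back to *o or *u — the one source consistent with every daughter is *o.
Position 1: Wigoran has v, Vusho has b. Vusho preserves b here (none of its changes turn any other segment into b), so the proto-segment is *b.
Verify the candidate proto-form against each daughter:
Wigoran: *bomgoled > bomgolet > vomgolet  (by final devoicing, unconditioned shift)
Vusho: *bomgoled > bomgored > bumgored  (by unconditioned shift, pre-nasal raising)
Only *bomgoled yields all of Wigoran vomgolet, Vusho bumgored.

*bomgoled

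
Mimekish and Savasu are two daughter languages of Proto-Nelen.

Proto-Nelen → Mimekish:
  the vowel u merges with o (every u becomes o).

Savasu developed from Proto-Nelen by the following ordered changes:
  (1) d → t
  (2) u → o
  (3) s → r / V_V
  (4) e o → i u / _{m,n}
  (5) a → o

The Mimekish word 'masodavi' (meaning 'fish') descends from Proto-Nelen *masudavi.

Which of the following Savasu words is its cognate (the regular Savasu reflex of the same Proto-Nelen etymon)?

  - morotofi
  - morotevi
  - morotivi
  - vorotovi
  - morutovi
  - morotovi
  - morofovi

morotovi

Savasu: *masudavi
  masudavi → masutavi   [unconditioned shift]
  masutavi → masotavi   [vowel merger]
  masotavi → marotavi   [rhotacism]
  marotavi (rule 4 does not apply)
  marotavi → morotovi   [vowel merger]
  giving Savasu morotovi.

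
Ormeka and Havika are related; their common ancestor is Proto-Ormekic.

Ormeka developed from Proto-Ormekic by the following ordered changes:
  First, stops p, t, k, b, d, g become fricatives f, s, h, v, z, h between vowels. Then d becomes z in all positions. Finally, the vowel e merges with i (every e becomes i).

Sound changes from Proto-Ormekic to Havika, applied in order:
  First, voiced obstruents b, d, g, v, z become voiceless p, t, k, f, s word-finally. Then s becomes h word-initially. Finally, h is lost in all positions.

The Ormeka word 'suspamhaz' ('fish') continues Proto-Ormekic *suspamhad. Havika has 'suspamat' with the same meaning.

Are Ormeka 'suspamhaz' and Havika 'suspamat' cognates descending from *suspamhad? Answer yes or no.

no

Derive the expected Havika reflex of *suspamhad:
Havika: start from *suspamhad.
  rule 1 (final devoicing): suspamhad → suspamhat
  rule 2 (debuccalisation): suspamhat → huspamhat
  rule 3 (h-loss): huspamhat → uspamat
  ⇒ Havika uspamat
The regular Havika reflex would be 'uspamat', but the attested form is 'suspamat'. The correspondence is irregular, so they are not cognates (the Havika form has a different source).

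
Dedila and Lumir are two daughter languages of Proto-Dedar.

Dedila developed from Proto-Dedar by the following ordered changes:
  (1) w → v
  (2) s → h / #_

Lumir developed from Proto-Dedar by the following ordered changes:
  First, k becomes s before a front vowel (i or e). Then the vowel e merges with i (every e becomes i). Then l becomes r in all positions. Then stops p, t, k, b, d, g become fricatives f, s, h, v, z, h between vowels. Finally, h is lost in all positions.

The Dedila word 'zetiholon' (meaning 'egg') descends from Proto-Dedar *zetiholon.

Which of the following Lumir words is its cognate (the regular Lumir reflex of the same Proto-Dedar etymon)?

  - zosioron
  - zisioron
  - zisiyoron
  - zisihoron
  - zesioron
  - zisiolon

Lumir: start from *zetiholon.
  rule 1: no change — zetiholon
  rule 2 (vowel merger): zetiholon → zitiholon
  rule 3 (unconditioned shift): zitiholon → zitihoron
  rule 4 (intervocalic lenition): zitihoron → zisihoron
  rule 5 (h-loss): zisihoron → zisioron
  ⇒ Lumir zisioron
Among the options, 'zisioron' alone shows every Lumir change applied in order.

zisioron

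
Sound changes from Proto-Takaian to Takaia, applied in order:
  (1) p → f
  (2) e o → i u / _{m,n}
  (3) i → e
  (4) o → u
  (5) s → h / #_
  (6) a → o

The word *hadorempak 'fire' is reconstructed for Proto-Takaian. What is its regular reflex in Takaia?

Takaia: *hadorempak > hadoremfak > hadorimfak > hadoremfak > haduremfak > hoduremfok  (by unconditioned shift, pre-nasal raising, vowel merger, vowel merger, vowel merger)

hoduremfok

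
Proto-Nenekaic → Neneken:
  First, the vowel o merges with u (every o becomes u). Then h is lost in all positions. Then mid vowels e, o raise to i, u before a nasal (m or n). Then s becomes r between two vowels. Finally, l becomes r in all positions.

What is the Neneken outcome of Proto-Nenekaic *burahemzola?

Neneken: *burahemzola
  burahemzola → burahemzula   [vowel merger]
  burahemzula → buraemzula   [h-loss]
  buraemzula → buraimzula   [pre-nasal raising]
  buraimzula (rule 4 does not apply)
  buraimzula → buraimzura   [unconditioned shift]
  giving Neneken buraimzura.

buraimzura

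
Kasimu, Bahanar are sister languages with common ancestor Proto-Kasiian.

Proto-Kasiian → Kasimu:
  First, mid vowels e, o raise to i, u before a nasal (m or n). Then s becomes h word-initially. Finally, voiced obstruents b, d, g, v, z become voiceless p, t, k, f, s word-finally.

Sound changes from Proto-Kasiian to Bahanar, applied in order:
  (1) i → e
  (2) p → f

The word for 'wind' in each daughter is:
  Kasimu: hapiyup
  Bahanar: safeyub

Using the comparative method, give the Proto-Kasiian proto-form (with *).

Position 1: Kasimu has h, Bahanar has s. Bahanar preserves s here (none of its changes turn any other segment into s), so the proto-segment is *s.
Position 7: Kasimu has p, Bahanar has b. Bahanar preserves b here (none of its changes turn any other segment into b), so the proto-segment is *b.
Position 3: Kasimu has p, Bahanar has f. Taking the neighbouring segments as reconstructed: Kasimu p can only go back to *p; Bahanar f could go back to *p or *f — the one source consistent with every daughter is *p.
Verify the candidate proto-form against each daughter:
Kasimu: *sapiyub > hapiyub > hapiyup  (by debuccalisation, final devoicing)
Bahanar: *sapiyub
  sapiyub → sapeyub   [vowel merger]
  sapeyub → safeyub   [unconditioned shift]
  giving Bahanar safeyub.
No other proto-form is consistent with every reflex, so the reconstruction is *sapiyub.

*sapiyub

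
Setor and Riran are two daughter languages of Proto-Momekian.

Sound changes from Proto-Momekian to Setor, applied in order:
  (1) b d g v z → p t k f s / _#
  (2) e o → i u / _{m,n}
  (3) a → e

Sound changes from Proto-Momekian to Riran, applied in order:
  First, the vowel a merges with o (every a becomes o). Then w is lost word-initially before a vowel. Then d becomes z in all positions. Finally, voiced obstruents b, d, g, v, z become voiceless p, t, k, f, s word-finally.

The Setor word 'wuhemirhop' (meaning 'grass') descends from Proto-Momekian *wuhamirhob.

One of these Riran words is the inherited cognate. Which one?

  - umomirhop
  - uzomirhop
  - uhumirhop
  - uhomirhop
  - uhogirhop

Riran: *wuhamirhob > wuhomirhob > uhomirhob > uhomirhop  (by vowel merger, glide loss, final devoicing)

uhomirhop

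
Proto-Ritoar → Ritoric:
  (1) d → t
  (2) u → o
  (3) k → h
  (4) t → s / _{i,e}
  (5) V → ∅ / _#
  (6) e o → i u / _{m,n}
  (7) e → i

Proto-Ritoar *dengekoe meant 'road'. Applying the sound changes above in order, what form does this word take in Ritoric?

singiho

Ritoric: *dengekoe > tengekoe > tengehoe > sengehoe > sengeho > singeho > singiho  (by unconditioned shift, unconditioned shift, palatalisation, apocope, pre-nasal raising, vowel merger)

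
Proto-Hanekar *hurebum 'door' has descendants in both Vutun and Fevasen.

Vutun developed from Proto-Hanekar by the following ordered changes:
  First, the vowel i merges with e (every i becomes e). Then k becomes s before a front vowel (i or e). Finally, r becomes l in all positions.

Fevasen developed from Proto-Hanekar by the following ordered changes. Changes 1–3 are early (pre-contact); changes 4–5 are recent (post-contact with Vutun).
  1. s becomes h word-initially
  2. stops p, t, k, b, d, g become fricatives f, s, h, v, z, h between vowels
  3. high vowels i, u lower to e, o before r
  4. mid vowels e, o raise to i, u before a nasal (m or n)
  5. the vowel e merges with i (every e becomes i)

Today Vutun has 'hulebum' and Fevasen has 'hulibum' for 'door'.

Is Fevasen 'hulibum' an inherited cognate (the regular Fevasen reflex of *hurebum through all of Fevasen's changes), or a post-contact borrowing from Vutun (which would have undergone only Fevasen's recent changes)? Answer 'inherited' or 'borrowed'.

borrowed

If inherited, *hurebum would pass through all of Fevasen's changes:
Fevasen: *hurebum > hurevum > horevum > horivum  (by intervocalic lenition, pre-rhotic lowering, vowel merger)
If borrowed from Vutun 'hulebum' after the early changes, it would undergo only the recent ones:
  rule 4 (pre-nasal raising): no change (hulebum)
  rule 5 (vowel merger): hulebum → hulibum
  ⇒ as a loan: hulibum
Fevasen 'hulibum' matches the loan outcome 'hulibum', not the inherited 'horivum' — it skipped the early Fevasen changes, so it was borrowed from Vutun.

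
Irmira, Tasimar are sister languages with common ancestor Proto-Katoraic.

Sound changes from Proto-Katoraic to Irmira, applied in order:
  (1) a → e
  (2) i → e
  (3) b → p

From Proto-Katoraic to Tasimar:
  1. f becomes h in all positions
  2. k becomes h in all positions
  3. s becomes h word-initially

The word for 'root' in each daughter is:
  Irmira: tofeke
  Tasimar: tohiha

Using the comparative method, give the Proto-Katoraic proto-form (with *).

Position 3: Irmira has f, Tasimar has h. Irmira preserves f here (none of its changes turn any other segment into f), so the proto-segment is *f.
Position 4: Irmira has e, Tasimar has i. Tasimar preserves i here (none of its changes turn any other segment into i), so the proto-segment is *i.
Position 5: Irmira has k, Tasimar has h. Irmira preserves k here (none of its changes turn any other segment into k), so the proto-segment is *k.
Continuing position by position gives *tofika; check it forward:
Irmira: *tofika
  tofika → tofike   [vowel merger]
  tofike → tofeke   [vowel merger]
  tofeke (rule 3 does not apply)
  giving Irmira tofeke.
Tasimar: start from *tofika.
  rule 1 (unconditioned shift): tofika → tohika
  rule 2 (unconditioned shift): tohika → tohiha
  rule 3: no change — tohiha
  ⇒ Tasimar tohiha
No other proto-form is consistent with every reflex, so the reconstruction is *tofika.

*tofika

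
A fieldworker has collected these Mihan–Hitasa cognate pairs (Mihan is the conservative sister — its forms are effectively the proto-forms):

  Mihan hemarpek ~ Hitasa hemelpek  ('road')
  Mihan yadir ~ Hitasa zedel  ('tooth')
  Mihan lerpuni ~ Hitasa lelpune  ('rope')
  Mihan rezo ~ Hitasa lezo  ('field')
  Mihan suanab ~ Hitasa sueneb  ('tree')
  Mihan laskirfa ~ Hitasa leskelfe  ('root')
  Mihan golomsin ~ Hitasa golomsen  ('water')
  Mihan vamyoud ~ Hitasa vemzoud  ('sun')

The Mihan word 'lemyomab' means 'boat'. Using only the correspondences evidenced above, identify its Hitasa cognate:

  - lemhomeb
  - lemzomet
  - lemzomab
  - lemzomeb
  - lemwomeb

lemzomeb

vamyoud ~ vemzoud — Mihan y corresponds to Hitasa z after a consonant, before a back vowel.
suanab ~ sueneb — Mihan a corresponds to Hitasa e after a consonant, before a labial obstruent.
Applying these to Mihan 'lemyomab':
  lemyomab → lemzomab   (y→z after a consonant, before a back vowel)
  lemzomab → lemzomeb   (a→e after a consonant, before a labial obstruent)
So the Hitasa cognate is 'lemzomeb'.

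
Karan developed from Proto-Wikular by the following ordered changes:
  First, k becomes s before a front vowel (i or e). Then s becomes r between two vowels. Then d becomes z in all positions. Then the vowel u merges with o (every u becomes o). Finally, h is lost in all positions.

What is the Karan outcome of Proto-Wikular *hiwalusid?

Karan: *hiwalusid > hiwalurid > hiwaluriz > hiwaloriz > iwaloriz  (by rhotacism, unconditioned shift, vowel merger, h-loss)

iwaloriz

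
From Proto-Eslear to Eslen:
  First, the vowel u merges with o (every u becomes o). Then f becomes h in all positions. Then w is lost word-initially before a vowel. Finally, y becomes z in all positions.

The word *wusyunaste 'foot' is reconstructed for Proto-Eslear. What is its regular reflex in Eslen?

Eslen: start from *wusyunaste.
  rule 1 (vowel merger): wusyunaste → wosyonaste
  rule 2: no change — wosyonaste
  rule 3 (glide loss): wosyonaste → osyonaste
  rule 4 (unconditioned shift): osyonaste → oszonaste
  ⇒ Eslen oszonaste

oszonaste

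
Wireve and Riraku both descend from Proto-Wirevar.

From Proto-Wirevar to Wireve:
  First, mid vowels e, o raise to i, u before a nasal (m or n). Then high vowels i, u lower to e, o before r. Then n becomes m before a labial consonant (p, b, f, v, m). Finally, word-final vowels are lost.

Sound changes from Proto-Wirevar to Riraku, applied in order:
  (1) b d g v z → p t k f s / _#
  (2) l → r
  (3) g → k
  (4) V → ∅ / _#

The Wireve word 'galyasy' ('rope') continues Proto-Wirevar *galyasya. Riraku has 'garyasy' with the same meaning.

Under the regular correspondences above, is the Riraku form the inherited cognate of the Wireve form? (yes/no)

Derive the expected Riraku reflex of *galyasya:
Riraku: start from *galyasya.
  rule 1: no change — galyasya
  rule 2 (unconditioned shift): galyasya → garyasya
  rule 3 (unconditioned shift): garyasya → karyasya
  rule 4 (apocope): karyasya → karyasy
  ⇒ Riraku karyasy
The regular Riraku reflex would be 'karyasy', but the attested form is 'garyasy'. The correspondence is irregular, so they are not cognates (the Riraku form has a different source).

no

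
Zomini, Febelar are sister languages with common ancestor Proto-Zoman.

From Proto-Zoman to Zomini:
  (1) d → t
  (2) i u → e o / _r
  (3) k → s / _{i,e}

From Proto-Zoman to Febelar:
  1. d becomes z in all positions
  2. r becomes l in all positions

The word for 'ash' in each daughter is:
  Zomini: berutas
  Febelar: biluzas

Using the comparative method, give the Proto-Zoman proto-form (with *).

Position 2: Zomini has e, Febelar has i. Febelar preserves i here (none of its changes turn any other segment into i), so the proto-segment is *i.
Position 5: Zomini has t, Febelar has z. Taking the neighbouring segments as reconstructed: Zomini t could go back to *t or *d; Febelar z could go back to *d or *z — the one source consistent with every daughter is *d.
This points to *birudas. Verify forward in each daughter:
Zomini: *birudas > birutas > berutas  (by unconditioned shift, pre-rhotic lowering)
Febelar: start from *birudas.
  rule 1 (unconditioned shift): birudas → biruzas
  rule 2 (unconditioned shift): biruzas → biluzas
  ⇒ Febelar biluzas
Only *birudas yields all of Zomini berutas, Febelar biluzas.

*birudas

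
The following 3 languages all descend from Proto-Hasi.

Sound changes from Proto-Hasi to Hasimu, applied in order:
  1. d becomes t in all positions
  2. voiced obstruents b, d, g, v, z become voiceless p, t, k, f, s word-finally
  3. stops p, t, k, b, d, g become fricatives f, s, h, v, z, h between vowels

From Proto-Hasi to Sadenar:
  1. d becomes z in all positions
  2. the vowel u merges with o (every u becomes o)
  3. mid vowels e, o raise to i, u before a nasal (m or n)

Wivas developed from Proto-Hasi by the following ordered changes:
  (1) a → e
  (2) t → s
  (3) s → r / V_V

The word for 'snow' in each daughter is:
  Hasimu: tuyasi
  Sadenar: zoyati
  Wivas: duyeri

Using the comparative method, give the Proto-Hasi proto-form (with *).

Position 1: Hasimu has t, Sadenar has z, Wivas has d. Wivas preserves d here (none of its changes turn any other segment into d), so the proto-segment is *d.
Position 2: Hasimu has u, Sadenar has o, Wivas has u. Hasimu preserves u here (none of its changes turn any other segment into u), so the proto-segment is *u.
This points to *duyati. Verify forward in each daughter:
Hasimu: *duyati > tuyati > tuyasi  (by unconditioned shift, intervocalic lenition)
Sadenar: start from *duyati.
  rule 1 (unconditioned shift): duyati → zuyati
  rule 2 (vowel merger): zuyati → zoyati
  rule 3: no change — zoyati
  ⇒ Sadenar zoyati
Wivas: *duyati
  duyati → duyeti   [vowel merger]
  duyeti → duyesi   [unconditioned shift]
  duyesi → duyeri   [rhotacism]
  giving Wivas duyeri.
Only *duyati yields all of Hasimu tuyasi, Sadenar zoyati, Wivas duyeri.

*duyati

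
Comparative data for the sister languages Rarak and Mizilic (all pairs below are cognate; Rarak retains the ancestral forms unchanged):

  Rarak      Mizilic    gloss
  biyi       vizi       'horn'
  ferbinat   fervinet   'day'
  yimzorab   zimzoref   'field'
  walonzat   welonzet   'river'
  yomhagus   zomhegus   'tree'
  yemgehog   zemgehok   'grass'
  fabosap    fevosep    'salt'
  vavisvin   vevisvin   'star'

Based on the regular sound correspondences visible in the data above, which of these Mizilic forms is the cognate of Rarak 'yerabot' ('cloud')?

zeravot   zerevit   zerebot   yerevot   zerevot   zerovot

zerevot

yemgehog ~ zemgehok — Rarak y corresponds to Mizilic z word-initially before a front vowel.
yimzorab ~ zimzoref, fabosap ~ fevosep — Rarak a corresponds to Mizilic e after a consonant, before a labial obstruent.
fabosap ~ fevosep — Rarak b corresponds to Mizilic v between vowels (before a back vowel).
Applying these to Rarak 'yerabot':
  yerabot → zerabot   (y→z word-initially before a front vowel)
  zerabot → zerebot   (a→e after a consonant, before a labial obstruent)
  zerebot → zerevot   (b→v between vowels (before a back vowel))
So the Mizilic cognate is 'zerevot'.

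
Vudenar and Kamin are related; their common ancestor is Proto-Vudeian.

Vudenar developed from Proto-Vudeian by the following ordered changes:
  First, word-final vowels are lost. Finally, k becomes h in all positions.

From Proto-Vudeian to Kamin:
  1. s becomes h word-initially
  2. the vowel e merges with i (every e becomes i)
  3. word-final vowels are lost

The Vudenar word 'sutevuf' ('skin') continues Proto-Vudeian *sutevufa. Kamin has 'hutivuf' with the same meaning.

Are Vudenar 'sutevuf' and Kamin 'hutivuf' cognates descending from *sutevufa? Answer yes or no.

Derive the expected Kamin reflex of *sutevufa:
Kamin: start from *sutevufa.
  rule 1 (debuccalisation): sutevufa → hutevufa
  rule 2 (vowel merger): hutevufa → hutivufa
  rule 3 (apocope): hutivufa → hutivuf
  ⇒ Kamin hutivuf
Kamin 'hutivuf' matches the regular reflex exactly, so the pair is cognate.

yes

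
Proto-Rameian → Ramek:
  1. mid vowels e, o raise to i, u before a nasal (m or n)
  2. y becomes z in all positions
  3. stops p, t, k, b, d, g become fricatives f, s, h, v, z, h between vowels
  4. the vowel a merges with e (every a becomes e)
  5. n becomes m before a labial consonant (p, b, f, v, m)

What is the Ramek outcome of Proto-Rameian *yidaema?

zizeime

Ramek: start from *yidaema.
  rule 1 (pre-nasal raising): yidaema → yidaima
  rule 2 (unconditioned shift): yidaima → zidaima
  rule 3 (intervocalic lenition): zidaima → zizaima
  rule 4 (vowel merger): zizaima → zizeime
  rule 5: no change — zizeime
  ⇒ Ramek zizeime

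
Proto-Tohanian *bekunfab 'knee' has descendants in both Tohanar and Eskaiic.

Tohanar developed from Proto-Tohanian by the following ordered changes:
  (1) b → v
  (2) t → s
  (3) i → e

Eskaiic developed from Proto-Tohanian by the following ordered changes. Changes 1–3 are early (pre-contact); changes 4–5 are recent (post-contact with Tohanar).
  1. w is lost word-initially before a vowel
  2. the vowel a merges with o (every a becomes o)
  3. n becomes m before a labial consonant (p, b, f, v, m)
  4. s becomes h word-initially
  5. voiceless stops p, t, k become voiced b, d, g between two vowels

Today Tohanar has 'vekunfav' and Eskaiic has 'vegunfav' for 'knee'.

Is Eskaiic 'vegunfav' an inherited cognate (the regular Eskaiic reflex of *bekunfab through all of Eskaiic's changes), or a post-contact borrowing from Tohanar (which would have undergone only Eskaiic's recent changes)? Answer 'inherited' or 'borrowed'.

borrowed

If inherited, *bekunfab would pass through all of Eskaiic's changes:
Eskaiic: *bekunfab > bekunfob > bekumfob > begumfob  (by vowel merger, nasal place assimilation, intervocalic voicing)
If borrowed from Tohanar 'vekunfav' after the early changes, it would undergo only the recent ones:
  rule 4 (debuccalisation): no change (vekunfav)
  rule 5 (intervocalic voicing): vekunfav → vegunfav
  ⇒ as a loan: vegunfav
Eskaiic 'vegunfav' matches the loan outcome 'vegunfav', not the inherited 'begumfob' — it skipped the early Eskaiic changes, so it was borrowed from Tohanar.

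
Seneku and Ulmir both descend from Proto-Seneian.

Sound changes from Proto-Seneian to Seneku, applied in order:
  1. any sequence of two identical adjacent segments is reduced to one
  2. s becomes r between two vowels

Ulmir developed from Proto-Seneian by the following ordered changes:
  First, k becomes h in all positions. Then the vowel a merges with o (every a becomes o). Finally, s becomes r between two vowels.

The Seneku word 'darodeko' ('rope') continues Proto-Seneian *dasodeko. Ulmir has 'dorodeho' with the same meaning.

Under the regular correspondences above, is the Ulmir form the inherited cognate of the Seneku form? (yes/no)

yes

Derive the expected Ulmir reflex of *dasodeko:
Ulmir: *dasodeko > dasodeho > dosodeho > dorodeho  (by unconditioned shift, vowel merger, rhotacism)
Ulmir 'dorodeho' matches the regular reflex exactly, so the pair is cognate.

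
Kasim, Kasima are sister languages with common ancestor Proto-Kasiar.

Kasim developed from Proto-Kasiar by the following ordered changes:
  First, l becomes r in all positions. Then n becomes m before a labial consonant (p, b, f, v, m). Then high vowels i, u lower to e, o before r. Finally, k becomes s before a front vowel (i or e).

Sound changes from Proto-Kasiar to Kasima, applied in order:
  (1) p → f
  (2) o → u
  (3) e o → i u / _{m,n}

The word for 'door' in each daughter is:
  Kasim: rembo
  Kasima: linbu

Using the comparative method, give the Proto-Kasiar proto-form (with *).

Position 3: Kasim has m, Kasima has n. Kasima preserves n here (none of its changes turn any other segment into n), so the proto-segment is *n.
Position 1: Kasim has r, Kasima has l. Kasima preserves l here (none of its changes turn any other segment into l), so the proto-segment is *l.
Verify the candidate proto-form against each daughter:
Kasim: *lenbo > renbo > rembo  (by unconditioned shift, nasal place assimilation)
Kasima: *lenbo
  lenbo (rule 1 does not apply)
  lenbo → lenbu   [vowel merger]
  lenbu → linbu   [pre-nasal raising]
  giving Kasima linbu.
*lenbo is the unique common source.

*lenbo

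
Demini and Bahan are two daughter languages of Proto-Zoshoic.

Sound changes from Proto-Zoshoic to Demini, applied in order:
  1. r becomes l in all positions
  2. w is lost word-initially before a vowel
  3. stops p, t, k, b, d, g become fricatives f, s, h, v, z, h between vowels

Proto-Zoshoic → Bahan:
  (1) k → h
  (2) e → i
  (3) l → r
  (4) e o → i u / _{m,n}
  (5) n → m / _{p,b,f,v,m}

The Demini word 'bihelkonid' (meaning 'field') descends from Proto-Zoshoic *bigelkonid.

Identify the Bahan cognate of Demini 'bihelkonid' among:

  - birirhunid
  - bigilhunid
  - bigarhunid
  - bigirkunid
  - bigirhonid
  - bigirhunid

Bahan: *bigelkonid > bigelhonid > bigilhonid > bigirhonid > bigirhunid  (by unconditioned shift, vowel merger, unconditioned shift, pre-nasal raising)
Only 'bigirhunid' matches the regular Bahan development of *bigelkonid.

bigirhunid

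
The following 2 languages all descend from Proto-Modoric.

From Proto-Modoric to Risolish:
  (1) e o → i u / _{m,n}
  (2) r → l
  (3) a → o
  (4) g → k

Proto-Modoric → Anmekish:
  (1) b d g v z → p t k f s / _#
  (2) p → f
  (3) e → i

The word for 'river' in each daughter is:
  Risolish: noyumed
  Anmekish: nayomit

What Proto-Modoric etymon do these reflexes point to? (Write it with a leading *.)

*nayomed

Position 2: Risolish has o, Anmekish has a. Anmekish preserves a here (none of its changes turn any other segment into a), so the proto-segment is *a.
Position 7: Risolish has d, Anmekish has t. Risolish preserves d here (none of its changes turn any other segment into d), so the proto-segment is *d.
Verify the candidate proto-form against each daughter:
Risolish: *nayomed
  nayomed → nayumed   [pre-nasal raising]
  nayumed (rule 2 does not apply)
  nayumed → noyumed   [vowel merger]
  noyumed (rule 4 does not apply)
  giving Risolish noyumed.
Anmekish: start from *nayomed.
  rule 1 (final devoicing): nayomed → nayomet
  rule 2: no change — nayomet
  rule 3 (vowel merger): nayomet → nayomit
  ⇒ Anmekish nayomit
No other proto-form is consistent with every reflex, so the reconstruction is *nayomed.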